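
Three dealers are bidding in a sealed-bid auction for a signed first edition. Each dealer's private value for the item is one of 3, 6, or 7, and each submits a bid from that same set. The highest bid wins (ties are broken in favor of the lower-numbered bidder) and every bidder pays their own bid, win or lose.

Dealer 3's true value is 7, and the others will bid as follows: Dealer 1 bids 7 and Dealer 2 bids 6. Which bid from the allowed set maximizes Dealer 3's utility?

3

Bid 3: loses but pays 3, utility -3.
Bid 6: loses but pays 6, utility -6.
Bid 7: loses but pays 7, utility -7.
The best choice is 3 with utility -3.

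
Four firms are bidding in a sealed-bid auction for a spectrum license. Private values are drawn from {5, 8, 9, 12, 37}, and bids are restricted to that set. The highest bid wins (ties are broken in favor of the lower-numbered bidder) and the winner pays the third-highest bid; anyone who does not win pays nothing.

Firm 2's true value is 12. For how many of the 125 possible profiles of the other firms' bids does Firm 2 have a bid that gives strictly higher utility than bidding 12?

27

Others bid (5, 5, 37): truth gives 0; bid 37 gives 7 > 0. Violating.
Others bid (5, 8, 37): truth gives 0; bid 37 gives 4 > 0. Violating.
Others bid (5, 9, 37): truth gives 0; bid 37 gives 3 > 0. Violating.
Others bid (5, 37, 5): truth gives 0; bid 37 gives 7 > 0. Violating.
Others bid (5, 5, 5): truth gives 7; no alternative beats it.
Others bid (5, 5, 8): truth gives 7; no alternative beats it.
(Checking all 125 profiles: 27 have a profitable deviation, 98 do not.)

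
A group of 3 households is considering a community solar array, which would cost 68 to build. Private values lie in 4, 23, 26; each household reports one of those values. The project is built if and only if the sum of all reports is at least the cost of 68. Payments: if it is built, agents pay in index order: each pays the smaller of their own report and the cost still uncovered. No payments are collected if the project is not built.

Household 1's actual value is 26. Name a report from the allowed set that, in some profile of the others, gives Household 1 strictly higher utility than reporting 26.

23

Suppose Household 2 reports 23 and Household 3 reports 23.
Report 26: project built, pays 26, utility 26 - 26 = 0.
Report 23: project built, pays 23, utility 26 - 23 = 3.
So reporting 23 beats truth here (3 > 0).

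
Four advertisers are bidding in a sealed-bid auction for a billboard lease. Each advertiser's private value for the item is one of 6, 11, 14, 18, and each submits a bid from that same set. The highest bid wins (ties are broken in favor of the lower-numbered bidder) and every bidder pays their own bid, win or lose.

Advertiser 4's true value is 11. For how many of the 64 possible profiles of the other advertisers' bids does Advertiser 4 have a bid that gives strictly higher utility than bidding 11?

Others bid (6, 6, 11): truth gives -11; bid 14 gives -3 > -11. Violating.
Others bid (6, 6, 14): truth gives -11; bid 6 gives -6 > -11. Violating.
Others bid (6, 6, 18): truth gives -11; bid 6 gives -6 > -11. Violating.
Others bid (6, 11, 6): truth gives -11; bid 14 gives -3 > -11. Violating.
Others bid (6, 6, 6): truth gives 0; no alternative beats it.
(Checking all 64 profiles: 63 have a profitable deviation, 1 does not.)

63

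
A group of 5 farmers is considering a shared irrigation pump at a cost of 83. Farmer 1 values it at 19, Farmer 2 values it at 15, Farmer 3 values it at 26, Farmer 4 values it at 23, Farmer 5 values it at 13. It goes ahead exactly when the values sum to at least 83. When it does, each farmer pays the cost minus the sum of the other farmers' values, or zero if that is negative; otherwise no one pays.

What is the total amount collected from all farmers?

Total value 96 ≥ cost 83, so it is built.
Farmer 1: others sum to 77; max(0, 83 - 77) = 6.
Farmer 2: others sum to 81; max(0, 83 - 81) = 2.
Farmer 3: others sum to 70; max(0, 83 - 70) = 13.
Farmer 4: others sum to 73; max(0, 83 - 73) = 10.
Farmer 5: others sum to 83; max(0, 83 - 83) = 0.
Total collected = 6 + 2 + 13 + 10 + 0 = 31.

31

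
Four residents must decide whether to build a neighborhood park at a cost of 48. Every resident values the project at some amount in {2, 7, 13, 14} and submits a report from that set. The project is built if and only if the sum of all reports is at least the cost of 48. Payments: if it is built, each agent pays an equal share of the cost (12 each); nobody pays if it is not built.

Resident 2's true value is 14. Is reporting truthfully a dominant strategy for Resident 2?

Yes

Check each profile of the others' reports and compare truth against every alternative report.
Others report (7, 13, 14): truth gives 2, best alternative gives 0.
Others report (7, 14, 13): truth gives 2, best alternative gives 0.
Others report (13, 7, 14): truth gives 2, best alternative gives 0.
Others report (13, 14, 7): truth gives 2, best alternative gives 0.
Others report (14, 7, 13): truth gives 2, best alternative gives 0.
Others report (14, 13, 7): truth gives 2, best alternative gives 0.
(Remaining 58 profiles checked similarly; truth is weakly best in each.)
In every case the truthful report is at least as good as any alternative, so it is a dominant strategy.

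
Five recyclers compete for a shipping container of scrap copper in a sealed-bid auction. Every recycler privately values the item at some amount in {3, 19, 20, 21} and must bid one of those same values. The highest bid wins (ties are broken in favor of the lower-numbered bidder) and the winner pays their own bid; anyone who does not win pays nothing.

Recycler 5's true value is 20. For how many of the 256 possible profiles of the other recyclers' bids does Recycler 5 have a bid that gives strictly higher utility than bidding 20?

Others bid (3, 3, 3, 3): truth gives 0; bid 19 gives 1 > 0. Violating.
Others bid (3, 3, 3, 19): truth gives 0; no alternative beats it.
Others bid (3, 3, 3, 20): truth gives 0; no alternative beats it.
(Checking all 256 profiles: 1 has a profitable deviation, 255 do not.)

1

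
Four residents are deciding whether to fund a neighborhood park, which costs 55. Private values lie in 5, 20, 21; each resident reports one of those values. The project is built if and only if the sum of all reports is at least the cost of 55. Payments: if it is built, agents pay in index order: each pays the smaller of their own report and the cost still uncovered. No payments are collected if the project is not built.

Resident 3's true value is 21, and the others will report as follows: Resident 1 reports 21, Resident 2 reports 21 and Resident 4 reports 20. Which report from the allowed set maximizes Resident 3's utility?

Report 5: project built, pays 5, utility 21 - 5 = 16.
Report 20: project built, pays 13, utility 21 - 13 = 8.
Report 21: project built, pays 13, utility 21 - 13 = 8.
The best choice is 5 with utility 16.

5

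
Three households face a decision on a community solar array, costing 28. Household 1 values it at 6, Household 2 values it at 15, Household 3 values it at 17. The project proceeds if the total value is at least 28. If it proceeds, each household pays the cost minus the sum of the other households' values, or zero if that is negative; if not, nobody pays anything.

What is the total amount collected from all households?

Total value 38 ≥ cost 28, so it is built.
Household 1: others sum to 32; max(0, 28 - 32) = 0.
Household 2: others sum to 23; max(0, 28 - 23) = 5.
Household 3: others sum to 21; max(0, 28 - 21) = 7.
Total collected = 0 + 5 + 7 = 12.

12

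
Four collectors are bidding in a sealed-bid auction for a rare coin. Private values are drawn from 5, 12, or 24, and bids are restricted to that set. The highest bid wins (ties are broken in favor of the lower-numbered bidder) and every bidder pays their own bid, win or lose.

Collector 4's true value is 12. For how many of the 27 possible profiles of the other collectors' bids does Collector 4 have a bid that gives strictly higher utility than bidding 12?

26

Others bid (5, 5, 12): truth gives -12; bid 5 gives -5 > -12. Violating.
Others bid (5, 5, 24): truth gives -12; bid 5 gives -5 > -12. Violating.
Others bid (5, 12, 5): truth gives -12; bid 5 gives -5 > -12. Violating.
Others bid (5, 12, 12): truth gives -12; bid 5 gives -5 > -12. Violating.
Others bid (5, 5, 5): truth gives 0; no alternative beats it.
(Checking all 27 profiles: 26 have a profitable deviation, 1 does not.)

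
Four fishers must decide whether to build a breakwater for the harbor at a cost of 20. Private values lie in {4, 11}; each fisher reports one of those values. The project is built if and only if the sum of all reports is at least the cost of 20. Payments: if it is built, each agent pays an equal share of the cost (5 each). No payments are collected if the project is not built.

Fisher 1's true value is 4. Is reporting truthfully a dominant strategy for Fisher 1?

Yes

Check each profile of the others' reports and compare truth against every alternative report.
Others report (4, 4, 4): truth gives 0, best alternative gives -1.
Others report (4, 4, 11): truth gives -1, best alternative gives -1.
Others report (4, 11, 4): truth gives -1, best alternative gives -1.
Others report (4, 11, 11): truth gives -1, best alternative gives -1.
Others report (11, 4, 4): truth gives -1, best alternative gives -1.
Others report (11, 4, 11): truth gives -1, best alternative gives -1.
(Remaining 2 profiles checked similarly; truth is weakly best in each.)
In every case the truthful report is at least as good as any alternative, so it is a dominant strategy.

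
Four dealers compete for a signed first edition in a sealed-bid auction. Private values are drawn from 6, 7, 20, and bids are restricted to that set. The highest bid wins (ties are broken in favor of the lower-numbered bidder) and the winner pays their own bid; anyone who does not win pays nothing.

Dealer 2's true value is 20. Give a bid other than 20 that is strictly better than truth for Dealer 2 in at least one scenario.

Suppose Dealer 1 bids 6, Dealer 3 bids 6 and Dealer 4 bids 6.
Bid 20: wins, pays 20, utility 20 - 20 = 0.
Bid 7: wins, pays 7, utility 20 - 7 = 13.
So bidding 7 beats truth here (13 > 0).

7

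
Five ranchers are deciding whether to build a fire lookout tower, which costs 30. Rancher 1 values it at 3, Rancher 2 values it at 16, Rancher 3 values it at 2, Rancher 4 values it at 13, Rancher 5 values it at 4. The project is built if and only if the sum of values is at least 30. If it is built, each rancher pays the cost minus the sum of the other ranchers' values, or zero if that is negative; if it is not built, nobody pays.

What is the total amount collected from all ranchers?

13

Total value 38 ≥ cost 30, so it is built.
Rancher 1: others sum to 35; max(0, 30 - 35) = 0.
Rancher 2: others sum to 22; max(0, 30 - 22) = 8.
Rancher 3: others sum to 36; max(0, 30 - 36) = 0.
Rancher 4: others sum to 25; max(0, 30 - 25) = 5.
Rancher 5: others sum to 34; max(0, 30 - 34) = 0.
Total collected = 0 + 8 + 0 + 5 + 0 = 13.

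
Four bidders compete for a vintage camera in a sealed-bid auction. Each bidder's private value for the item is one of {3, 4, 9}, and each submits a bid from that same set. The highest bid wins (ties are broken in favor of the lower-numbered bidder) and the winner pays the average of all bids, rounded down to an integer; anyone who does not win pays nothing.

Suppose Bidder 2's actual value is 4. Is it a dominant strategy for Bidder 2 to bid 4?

Yes

Check each profile of the others' bids and compare truth against every alternative bid.
Others bid (3, 3, 3): truth gives 1, best alternative gives 0.
Others bid (3, 3, 4): truth gives 1, best alternative gives 0.
Others bid (3, 4, 3): truth gives 1, best alternative gives 0.
Others bid (3, 4, 4): truth gives 1, best alternative gives 0.
Others bid (3, 3, 9): truth gives 0, best alternative gives 0.
Others bid (3, 4, 9): truth gives 0, best alternative gives 0.
(Remaining 21 profiles checked similarly; truth is weakly best in each.)
In every case the truthful bid is at least as good as any alternative, so it is a dominant strategy.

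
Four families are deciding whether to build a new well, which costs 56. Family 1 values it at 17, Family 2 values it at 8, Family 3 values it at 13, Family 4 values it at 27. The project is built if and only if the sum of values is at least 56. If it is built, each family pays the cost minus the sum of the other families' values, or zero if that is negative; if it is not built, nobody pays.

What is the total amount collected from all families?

Total value 65 ≥ cost 56, so it is built.
Family 1: others sum to 48; max(0, 56 - 48) = 8.
Family 2: others sum to 57; max(0, 56 - 57) = 0.
Family 3: others sum to 52; max(0, 56 - 52) = 4.
Family 4: others sum to 38; max(0, 56 - 38) = 18.
Total collected = 8 + 0 + 4 + 18 = 30.

30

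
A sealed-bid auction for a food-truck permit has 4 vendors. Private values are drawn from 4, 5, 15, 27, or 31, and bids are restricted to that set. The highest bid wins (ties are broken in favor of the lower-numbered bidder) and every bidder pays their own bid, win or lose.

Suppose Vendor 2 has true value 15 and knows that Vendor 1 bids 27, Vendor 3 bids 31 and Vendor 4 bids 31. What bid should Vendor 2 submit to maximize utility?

4

Bid 4: loses but pays 4, utility -4.
Bid 5: loses but pays 5, utility -5.
Bid 15: loses but pays 15, utility -15.
Bid 27: loses but pays 27, utility -27.
Bid 31: wins, pays 31, utility 15 - 31 = -16.
The best choice is 4 with utility -4.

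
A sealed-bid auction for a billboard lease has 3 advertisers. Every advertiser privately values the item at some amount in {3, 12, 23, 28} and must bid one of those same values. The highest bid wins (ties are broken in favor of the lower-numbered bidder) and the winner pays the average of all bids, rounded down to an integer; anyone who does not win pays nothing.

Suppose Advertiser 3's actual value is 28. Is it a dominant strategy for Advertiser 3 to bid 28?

No

Consider the case where Advertiser 1 bids 3 and Advertiser 2 bids 3.
Truthful bid 28: wins, pays 11, utility 28 - 11 = 17.
Bid 12 instead: wins, pays 6, utility 28 - 6 = 22.
Since 22 > 17, bidding 12 is strictly better here, so truthful bidding is not dominant.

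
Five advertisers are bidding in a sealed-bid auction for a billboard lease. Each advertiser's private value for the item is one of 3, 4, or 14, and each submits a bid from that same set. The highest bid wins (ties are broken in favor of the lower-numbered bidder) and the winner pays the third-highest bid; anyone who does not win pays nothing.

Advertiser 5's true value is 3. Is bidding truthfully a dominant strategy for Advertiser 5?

Check each profile of the others' bids and compare truth against every alternative bid.
Others bid (3, 3, 3, 3): truth gives 0, best alternative gives 0.
Others bid (3, 3, 3, 4): truth gives 0, best alternative gives 0.
Others bid (3, 3, 3, 14): truth gives 0, best alternative gives 0.
Others bid (3, 3, 4, 3): truth gives 0, best alternative gives 0.
Others bid (3, 3, 4, 4): truth gives 0, best alternative gives 0.
Others bid (3, 3, 4, 14): truth gives 0, best alternative gives 0.
(Remaining 75 profiles checked similarly; truth is weakly best in each.)
In every case the truthful bid is at least as good as any alternative, so it is a dominant strategy.

Yes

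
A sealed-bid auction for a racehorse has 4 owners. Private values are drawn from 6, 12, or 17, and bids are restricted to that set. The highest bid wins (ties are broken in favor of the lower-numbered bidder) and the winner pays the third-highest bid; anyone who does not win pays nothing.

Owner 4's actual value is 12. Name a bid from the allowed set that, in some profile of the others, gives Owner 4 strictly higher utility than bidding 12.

Suppose Owner 1 bids 6, Owner 2 bids 6 and Owner 3 bids 12.
Bid 12: loses, pays 0, utility 0.
Bid 17: wins, pays 6, utility 12 - 6 = 6.
So bidding 17 beats truth here (6 > 0).

17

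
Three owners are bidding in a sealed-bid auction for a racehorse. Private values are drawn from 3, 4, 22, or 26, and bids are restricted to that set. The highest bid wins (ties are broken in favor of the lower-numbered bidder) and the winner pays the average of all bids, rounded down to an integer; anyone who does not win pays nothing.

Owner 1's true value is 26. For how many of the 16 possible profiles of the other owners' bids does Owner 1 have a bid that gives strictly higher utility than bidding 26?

9

Others bid (3, 3): truth gives 16; bid 3 gives 23 > 16. Violating.
Others bid (3, 4): truth gives 15; bid 4 gives 23 > 15. Violating.
Others bid (3, 22): truth gives 9; bid 22 gives 11 > 9. Violating.
Others bid (4, 3): truth gives 15; bid 4 gives 23 > 15. Violating.
Others bid (3, 26): truth gives 8; no alternative beats it.
Others bid (4, 26): truth gives 8; no alternative beats it.
(Checking all 16 profiles: 9 have a profitable deviation, 7 do not.)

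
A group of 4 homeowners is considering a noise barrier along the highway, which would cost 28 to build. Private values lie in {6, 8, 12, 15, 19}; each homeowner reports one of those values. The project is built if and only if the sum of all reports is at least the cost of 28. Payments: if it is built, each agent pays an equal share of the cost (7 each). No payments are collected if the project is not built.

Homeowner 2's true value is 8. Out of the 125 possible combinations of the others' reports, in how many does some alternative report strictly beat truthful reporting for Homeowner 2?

Others report (6, 6, 6): truth gives 0; report 12 gives 1 > 0. Violating.
Others report (6, 6, 8): truth gives 1; no alternative beats it.
Others report (6, 6, 12): truth gives 1; no alternative beats it.
(Checking all 125 profiles: 1 has a profitable deviation, 124 do not.)

1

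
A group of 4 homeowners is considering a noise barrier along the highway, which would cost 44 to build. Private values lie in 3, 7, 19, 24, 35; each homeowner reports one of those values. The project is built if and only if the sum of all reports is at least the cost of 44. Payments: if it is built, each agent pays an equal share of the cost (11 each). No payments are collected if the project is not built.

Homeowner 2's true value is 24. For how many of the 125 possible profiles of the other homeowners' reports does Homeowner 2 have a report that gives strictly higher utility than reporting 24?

7

Others report (3, 3, 3): truth gives 0; report 35 gives 13 > 0. Violating.
Others report (3, 3, 7): truth gives 0; report 35 gives 13 > 0. Violating.
Others report (3, 7, 3): truth gives 0; report 35 gives 13 > 0. Violating.
Others report (3, 7, 7): truth gives 0; report 35 gives 13 > 0. Violating.
Others report (3, 3, 19): truth gives 13; no alternative beats it.
Others report (3, 3, 24): truth gives 13; no alternative beats it.
(Checking all 125 profiles: 7 have a profitable deviation, 118 do not.)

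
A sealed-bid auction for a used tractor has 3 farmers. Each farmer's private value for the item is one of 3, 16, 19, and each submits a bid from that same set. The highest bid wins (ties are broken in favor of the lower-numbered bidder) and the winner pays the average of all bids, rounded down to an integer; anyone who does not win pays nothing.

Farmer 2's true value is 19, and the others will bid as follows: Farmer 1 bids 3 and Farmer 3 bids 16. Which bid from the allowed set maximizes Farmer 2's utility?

16

Bid 3: loses, pays 0, utility 0.
Bid 16: wins, pays 11, utility 19 - 11 = 8.
Bid 19: wins, pays 12, utility 19 - 12 = 7.
The best choice is 16 with utility 8.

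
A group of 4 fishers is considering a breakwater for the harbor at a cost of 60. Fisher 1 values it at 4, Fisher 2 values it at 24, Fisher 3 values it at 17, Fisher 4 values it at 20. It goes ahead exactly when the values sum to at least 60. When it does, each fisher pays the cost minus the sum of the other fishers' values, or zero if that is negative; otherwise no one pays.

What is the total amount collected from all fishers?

Total value 65 ≥ cost 60, so it is built.
Fisher 1: others sum to 61; max(0, 60 - 61) = 0.
Fisher 2: others sum to 41; max(0, 60 - 41) = 19.
Fisher 3: others sum to 48; max(0, 60 - 48) = 12.
Fisher 4: others sum to 45; max(0, 60 - 45) = 15.
Total collected = 0 + 19 + 12 + 15 = 46.

46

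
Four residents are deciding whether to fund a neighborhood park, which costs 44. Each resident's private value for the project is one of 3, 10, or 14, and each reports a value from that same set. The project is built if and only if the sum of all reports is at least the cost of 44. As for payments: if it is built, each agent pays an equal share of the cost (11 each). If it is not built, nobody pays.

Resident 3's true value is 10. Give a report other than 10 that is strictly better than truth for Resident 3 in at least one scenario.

3

Suppose Resident 1 reports 10, Resident 2 reports 10 and Resident 4 reports 14.
Report 10: project built, pays 11, utility 10 - 11 = -1.
Report 3: project not built, utility 0.
So reporting 3 beats truth here (0 > -1).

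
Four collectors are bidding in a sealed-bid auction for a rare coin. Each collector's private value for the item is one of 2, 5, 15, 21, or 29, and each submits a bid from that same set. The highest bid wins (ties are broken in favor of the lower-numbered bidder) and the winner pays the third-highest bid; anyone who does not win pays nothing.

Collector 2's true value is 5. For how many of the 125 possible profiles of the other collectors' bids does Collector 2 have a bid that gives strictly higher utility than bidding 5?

Others bid (2, 2, 15): truth gives 0; bid 15 gives 3 > 0. Violating.
Others bid (2, 2, 21): truth gives 0; bid 21 gives 3 > 0. Violating.
Others bid (2, 2, 29): truth gives 0; bid 29 gives 3 > 0. Violating.
Others bid (2, 15, 2): truth gives 0; bid 15 gives 3 > 0. Violating.
Others bid (2, 2, 2): truth gives 3; no alternative beats it.
Others bid (2, 2, 5): truth gives 3; no alternative beats it.
(Checking all 125 profiles: 9 have a profitable deviation, 116 do not.)

9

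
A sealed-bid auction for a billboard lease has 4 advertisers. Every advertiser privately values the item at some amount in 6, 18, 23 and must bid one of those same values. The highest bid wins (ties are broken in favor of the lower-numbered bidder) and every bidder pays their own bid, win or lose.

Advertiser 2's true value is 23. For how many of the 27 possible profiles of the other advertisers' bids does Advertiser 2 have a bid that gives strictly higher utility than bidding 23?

Others bid (6, 6, 6): truth gives 0; bid 18 gives 5 > 0. Violating.
Others bid (6, 6, 18): truth gives 0; bid 18 gives 5 > 0. Violating.
Others bid (6, 18, 6): truth gives 0; bid 18 gives 5 > 0. Violating.
Others bid (6, 18, 18): truth gives 0; bid 18 gives 5 > 0. Violating.
Others bid (6, 6, 23): truth gives 0; no alternative beats it.
Others bid (6, 18, 23): truth gives 0; no alternative beats it.
(Checking all 27 profiles: 13 have a profitable deviation, 14 do not.)

13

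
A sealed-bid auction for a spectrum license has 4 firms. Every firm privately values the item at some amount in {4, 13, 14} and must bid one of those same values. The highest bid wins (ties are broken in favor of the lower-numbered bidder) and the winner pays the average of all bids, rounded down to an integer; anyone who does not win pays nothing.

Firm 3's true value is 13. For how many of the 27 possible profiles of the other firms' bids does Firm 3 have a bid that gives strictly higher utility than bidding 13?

Others bid (4, 4, 14): truth gives 0; bid 14 gives 4 > 0. Violating.
Others bid (4, 13, 4): truth gives 0; bid 14 gives 5 > 0. Violating.
Others bid (4, 13, 13): truth gives 0; bid 14 gives 2 > 0. Violating.
Others bid (4, 13, 14): truth gives 0; bid 14 gives 2 > 0. Violating.
Others bid (4, 4, 4): truth gives 7; no alternative beats it.
Others bid (4, 4, 13): truth gives 5; no alternative beats it.
(Checking all 27 profiles: 8 have a profitable deviation, 19 do not.)

8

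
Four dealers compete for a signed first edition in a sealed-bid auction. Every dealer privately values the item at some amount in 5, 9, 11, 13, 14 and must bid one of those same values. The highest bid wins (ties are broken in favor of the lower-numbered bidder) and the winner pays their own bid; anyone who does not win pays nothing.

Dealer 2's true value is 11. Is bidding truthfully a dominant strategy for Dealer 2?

Consider the case where Dealer 1 bids 5, Dealer 3 bids 5 and Dealer 4 bids 5.
Truthful bid 11: wins, pays 11, utility 11 - 11 = 0.
Bid 9 instead: wins, pays 9, utility 11 - 9 = 2.
Since 2 > 0, bidding 9 is strictly better here, so truthful bidding is not dominant.

No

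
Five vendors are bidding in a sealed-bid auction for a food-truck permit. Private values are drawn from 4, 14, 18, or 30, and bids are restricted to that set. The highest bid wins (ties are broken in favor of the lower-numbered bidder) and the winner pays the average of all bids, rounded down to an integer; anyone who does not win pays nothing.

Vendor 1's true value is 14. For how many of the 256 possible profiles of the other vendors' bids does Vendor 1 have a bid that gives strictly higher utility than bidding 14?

35

Others bid (4, 4, 4, 4): truth gives 8; bid 4 gives 10 > 8. Violating.
Others bid (4, 4, 4, 18): truth gives 0; bid 18 gives 5 > 0. Violating.
Others bid (4, 4, 14, 18): truth gives 0; bid 18 gives 3 > 0. Violating.
Others bid (4, 4, 18, 4): truth gives 0; bid 18 gives 5 > 0. Violating.
Others bid (4, 4, 4, 14): truth gives 6; no alternative beats it.
Others bid (4, 4, 4, 30): truth gives 0; no alternative beats it.
(Checking all 256 profiles: 35 have a profitable deviation, 221 do not.)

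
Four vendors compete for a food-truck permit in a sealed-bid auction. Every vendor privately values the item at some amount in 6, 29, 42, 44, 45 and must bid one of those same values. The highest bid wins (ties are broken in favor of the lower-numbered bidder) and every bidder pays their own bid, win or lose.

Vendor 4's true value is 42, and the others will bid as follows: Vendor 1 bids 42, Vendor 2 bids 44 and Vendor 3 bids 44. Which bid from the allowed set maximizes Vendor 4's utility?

Bid 6: loses but pays 6, utility -6.
Bid 29: loses but pays 29, utility -29.
Bid 42: loses but pays 42, utility -42.
Bid 44: loses but pays 44, utility -44.
Bid 45: wins, pays 45, utility 42 - 45 = -3.
The best choice is 45 with utility -3.

45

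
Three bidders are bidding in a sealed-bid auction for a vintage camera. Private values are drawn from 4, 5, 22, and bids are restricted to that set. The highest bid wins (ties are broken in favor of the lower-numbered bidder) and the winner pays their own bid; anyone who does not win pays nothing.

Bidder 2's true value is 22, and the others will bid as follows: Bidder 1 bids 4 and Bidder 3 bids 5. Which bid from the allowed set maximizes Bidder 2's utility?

Bid 4: loses, pays 0, utility 0.
Bid 5: wins, pays 5, utility 22 - 5 = 17.
Bid 22: wins, pays 22, utility 22 - 22 = 0.
The best choice is 5 with utility 17.

5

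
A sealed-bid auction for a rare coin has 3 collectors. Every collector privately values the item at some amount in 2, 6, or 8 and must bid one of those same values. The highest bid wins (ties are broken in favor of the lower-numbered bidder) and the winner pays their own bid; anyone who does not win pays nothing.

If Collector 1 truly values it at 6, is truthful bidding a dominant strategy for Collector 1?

Consider the case where Collector 2 bids 2 and Collector 3 bids 2.
Truthful bid 6: wins, pays 6, utility 6 - 6 = 0.
Bid 2 instead: wins, pays 2, utility 6 - 2 = 4.
Since 4 > 0, bidding 2 is strictly better here, so truthful bidding is not dominant.

No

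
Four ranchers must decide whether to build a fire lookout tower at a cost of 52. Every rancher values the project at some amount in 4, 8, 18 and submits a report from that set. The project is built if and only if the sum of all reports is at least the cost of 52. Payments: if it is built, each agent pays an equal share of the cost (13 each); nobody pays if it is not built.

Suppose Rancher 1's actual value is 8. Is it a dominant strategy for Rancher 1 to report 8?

No

Consider the case where Rancher 2 reports 8, Rancher 3 reports 18 and Rancher 4 reports 18.
Truthful report 8: project built, pays 13, utility 8 - 13 = -5.
Report 4 instead: project not built, utility 0.
Since 0 > -5, reporting 4 is strictly better here, so truthful reporting is not dominant.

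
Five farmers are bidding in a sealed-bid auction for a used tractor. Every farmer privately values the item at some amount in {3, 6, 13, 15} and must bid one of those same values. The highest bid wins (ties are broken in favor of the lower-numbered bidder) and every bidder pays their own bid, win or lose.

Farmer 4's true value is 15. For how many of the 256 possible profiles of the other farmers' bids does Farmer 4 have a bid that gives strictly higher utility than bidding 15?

Others bid (3, 3, 3, 3): truth gives 0; bid 6 gives 9 > 0. Violating.
Others bid (3, 3, 3, 6): truth gives 0; bid 6 gives 9 > 0. Violating.
Others bid (3, 3, 3, 13): truth gives 0; bid 13 gives 2 > 0. Violating.
Others bid (3, 3, 6, 3): truth gives 0; bid 13 gives 2 > 0. Violating.
Others bid (3, 3, 3, 15): truth gives 0; no alternative beats it.
Others bid (3, 3, 6, 15): truth gives 0; no alternative beats it.
(Checking all 256 profiles: 172 have a profitable deviation, 84 do not.)

172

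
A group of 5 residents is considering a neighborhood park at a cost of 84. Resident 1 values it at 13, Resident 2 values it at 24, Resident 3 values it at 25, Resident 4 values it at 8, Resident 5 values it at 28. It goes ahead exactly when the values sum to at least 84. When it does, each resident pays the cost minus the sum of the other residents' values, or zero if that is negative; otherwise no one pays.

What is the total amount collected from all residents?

Total value 98 ≥ cost 84, so it is built.
Resident 1: others sum to 85; max(0, 84 - 85) = 0.
Resident 2: others sum to 74; max(0, 84 - 74) = 10.
Resident 3: others sum to 73; max(0, 84 - 73) = 11.
Resident 4: others sum to 90; max(0, 84 - 90) = 0.
Resident 5: others sum to 70; max(0, 84 - 70) = 14.
Total collected = 0 + 10 + 11 + 0 + 14 = 35.

35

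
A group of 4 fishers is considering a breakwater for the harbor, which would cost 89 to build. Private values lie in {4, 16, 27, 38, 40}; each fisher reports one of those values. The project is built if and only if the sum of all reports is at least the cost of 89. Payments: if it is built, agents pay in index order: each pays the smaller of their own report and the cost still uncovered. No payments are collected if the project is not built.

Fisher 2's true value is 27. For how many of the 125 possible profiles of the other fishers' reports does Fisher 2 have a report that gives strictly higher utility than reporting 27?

Others report (4, 38, 38): truth gives 0; report 16 gives 11 > 0. Violating.
Others report (4, 38, 40): truth gives 0; report 16 gives 11 > 0. Violating.
Others report (4, 40, 38): truth gives 0; report 16 gives 11 > 0. Violating.
Others report (4, 40, 40): truth gives 0; report 16 gives 11 > 0. Violating.
Others report (4, 4, 4): truth gives 0; no alternative beats it.
Others report (4, 4, 16): truth gives 0; no alternative beats it.
(Checking all 125 profiles: 63 have a profitable deviation, 62 do not.)

63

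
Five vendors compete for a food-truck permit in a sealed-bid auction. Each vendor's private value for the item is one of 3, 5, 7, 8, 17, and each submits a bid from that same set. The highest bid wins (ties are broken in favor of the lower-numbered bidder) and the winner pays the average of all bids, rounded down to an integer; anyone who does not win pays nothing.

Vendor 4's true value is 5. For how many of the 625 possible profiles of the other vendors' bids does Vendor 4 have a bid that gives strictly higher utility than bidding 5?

Others bid (3, 3, 3, 7): truth gives 0; bid 7 gives 1 > 0. Violating.
Others bid (3, 3, 5, 3): truth gives 0; bid 7 gives 1 > 0. Violating.
Others bid (3, 3, 5, 5): truth gives 0; bid 7 gives 1 > 0. Violating.
Others bid (3, 3, 7, 3): truth gives 0; bid 8 gives 1 > 0. Violating.
Others bid (3, 3, 3, 3): truth gives 2; no alternative beats it.
Others bid (3, 3, 3, 5): truth gives 2; no alternative beats it.
(Checking all 625 profiles: 13 have a profitable deviation, 612 do not.)

13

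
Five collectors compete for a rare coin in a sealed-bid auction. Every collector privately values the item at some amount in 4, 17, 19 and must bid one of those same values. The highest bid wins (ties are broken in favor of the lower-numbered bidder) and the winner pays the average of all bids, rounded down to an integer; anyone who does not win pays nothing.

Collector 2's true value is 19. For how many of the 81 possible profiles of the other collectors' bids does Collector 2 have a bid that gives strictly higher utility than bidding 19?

Others bid (4, 4, 4, 4): truth gives 12; bid 17 gives 13 > 12. Violating.
Others bid (4, 4, 17, 17): truth gives 7; bid 17 gives 8 > 7. Violating.
Others bid (4, 17, 4, 17): truth gives 7; bid 17 gives 8 > 7. Violating.
Others bid (4, 17, 17, 4): truth gives 7; bid 17 gives 8 > 7. Violating.
Others bid (4, 4, 4, 17): truth gives 10; no alternative beats it.
Others bid (4, 4, 4, 19): truth gives 9; no alternative beats it.
(Checking all 81 profiles: 4 have a profitable deviation, 77 do not.)

4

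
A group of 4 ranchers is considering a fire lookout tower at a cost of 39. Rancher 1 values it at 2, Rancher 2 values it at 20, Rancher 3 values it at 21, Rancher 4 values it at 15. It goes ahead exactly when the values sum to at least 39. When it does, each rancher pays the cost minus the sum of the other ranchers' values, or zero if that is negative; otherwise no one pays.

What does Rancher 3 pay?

2

Total value 58 ≥ cost 39, so the project is built.
The other ranchers' values sum to 37.
Cost minus that sum is 39 - 37 = 2.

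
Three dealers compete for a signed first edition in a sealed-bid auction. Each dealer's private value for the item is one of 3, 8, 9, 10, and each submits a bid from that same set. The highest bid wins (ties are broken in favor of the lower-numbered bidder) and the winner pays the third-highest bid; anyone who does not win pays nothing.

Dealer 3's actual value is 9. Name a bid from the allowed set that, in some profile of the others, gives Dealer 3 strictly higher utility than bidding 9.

Suppose Dealer 1 bids 3 and Dealer 2 bids 9.
Bid 9: loses, pays 0, utility 0.
Bid 10: wins, pays 3, utility 9 - 3 = 6.
So bidding 10 beats truth here (6 > 0).

10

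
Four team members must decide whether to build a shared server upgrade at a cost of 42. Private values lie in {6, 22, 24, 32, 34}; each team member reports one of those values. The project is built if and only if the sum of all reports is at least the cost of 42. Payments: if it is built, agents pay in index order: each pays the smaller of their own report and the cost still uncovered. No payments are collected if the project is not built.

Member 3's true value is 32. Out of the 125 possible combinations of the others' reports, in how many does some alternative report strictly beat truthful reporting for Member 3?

23

Others report (6, 6, 6): truth gives 2; report 24 gives 8 > 2. Violating.
Others report (6, 6, 22): truth gives 2; report 22 gives 10 > 2. Violating.
Others report (6, 6, 24): truth gives 2; report 6 gives 26 > 2. Violating.
Others report (6, 6, 32): truth gives 2; report 6 gives 26 > 2. Violating.
Others report (6, 22, 6): truth gives 18; no alternative beats it.
Others report (6, 32, 6): truth gives 28; no alternative beats it.
(Checking all 125 profiles: 23 have a profitable deviation, 102 do not.)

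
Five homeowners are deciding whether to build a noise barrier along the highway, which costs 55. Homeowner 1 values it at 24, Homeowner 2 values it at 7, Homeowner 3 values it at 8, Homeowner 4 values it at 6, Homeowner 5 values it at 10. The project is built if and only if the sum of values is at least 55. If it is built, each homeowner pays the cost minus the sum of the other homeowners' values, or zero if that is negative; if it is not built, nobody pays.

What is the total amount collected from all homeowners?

55

Total value 55 ≥ cost 55, so it is built.
Homeowner 1: others sum to 31; max(0, 55 - 31) = 24.
Homeowner 2: others sum to 48; max(0, 55 - 48) = 7.
Homeowner 3: others sum to 47; max(0, 55 - 47) = 8.
Homeowner 4: others sum to 49; max(0, 55 - 49) = 6.
Homeowner 5: others sum to 45; max(0, 55 - 45) = 10.
Total collected = 24 + 7 + 8 + 6 + 10 = 55.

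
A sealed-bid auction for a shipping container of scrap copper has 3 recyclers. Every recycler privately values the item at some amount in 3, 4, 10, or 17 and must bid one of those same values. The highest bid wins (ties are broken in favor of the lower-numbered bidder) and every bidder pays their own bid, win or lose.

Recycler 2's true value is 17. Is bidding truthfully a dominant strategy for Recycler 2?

Consider the case where Recycler 1 bids 3 and Recycler 3 bids 3.
Truthful bid 17: wins, pays 17, utility 17 - 17 = 0.
Bid 4 instead: wins, pays 4, utility 17 - 4 = 13.
Since 13 > 0, bidding 4 is strictly better here, so truthful bidding is not dominant.

No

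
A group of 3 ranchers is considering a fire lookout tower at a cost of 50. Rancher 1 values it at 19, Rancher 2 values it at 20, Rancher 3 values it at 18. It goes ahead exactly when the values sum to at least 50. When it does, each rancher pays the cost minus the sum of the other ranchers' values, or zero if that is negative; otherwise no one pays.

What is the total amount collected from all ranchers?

36

Total value 57 ≥ cost 50, so it is built.
Rancher 1: others sum to 38; max(0, 50 - 38) = 12.
Rancher 2: others sum to 37; max(0, 50 - 37) = 13.
Rancher 3: others sum to 39; max(0, 50 - 39) = 11.
Total collected = 12 + 13 + 11 = 36.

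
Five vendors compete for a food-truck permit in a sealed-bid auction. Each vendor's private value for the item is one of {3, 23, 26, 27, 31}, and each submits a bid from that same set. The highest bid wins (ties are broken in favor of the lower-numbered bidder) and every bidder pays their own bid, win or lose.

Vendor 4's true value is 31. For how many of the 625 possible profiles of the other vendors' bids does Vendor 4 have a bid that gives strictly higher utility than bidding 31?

Others bid (3, 3, 3, 3): truth gives 0; bid 23 gives 8 > 0. Violating.
Others bid (3, 3, 3, 23): truth gives 0; bid 23 gives 8 > 0. Violating.
Others bid (3, 3, 3, 26): truth gives 0; bid 26 gives 5 > 0. Violating.
Others bid (3, 3, 3, 27): truth gives 0; bid 27 gives 4 > 0. Violating.
Others bid (3, 3, 3, 31): truth gives 0; no alternative beats it.
Others bid (3, 3, 23, 31): truth gives 0; no alternative beats it.
(Checking all 625 profiles: 413 have a profitable deviation, 212 do not.)

413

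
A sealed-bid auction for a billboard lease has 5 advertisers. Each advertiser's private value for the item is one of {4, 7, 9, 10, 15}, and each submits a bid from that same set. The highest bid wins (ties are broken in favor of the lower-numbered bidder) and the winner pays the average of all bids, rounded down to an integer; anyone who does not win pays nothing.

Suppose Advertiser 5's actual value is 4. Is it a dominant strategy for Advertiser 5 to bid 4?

Check each profile of the others' bids and compare truth against every alternative bid.
Others bid (4, 4, 4, 4): truth gives 0, best alternative gives 0.
Others bid (4, 4, 4, 7): truth gives 0, best alternative gives 0.
Others bid (4, 4, 4, 9): truth gives 0, best alternative gives 0.
Others bid (4, 4, 4, 10): truth gives 0, best alternative gives 0.
Others bid (4, 4, 4, 15): truth gives 0, best alternative gives 0.
Others bid (4, 4, 7, 4): truth gives 0, best alternative gives 0.
(Remaining 619 profiles checked similarly; truth is weakly best in each.)
In every case the truthful bid is at least as good as any alternative, so it is a dominant strategy.

Yes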